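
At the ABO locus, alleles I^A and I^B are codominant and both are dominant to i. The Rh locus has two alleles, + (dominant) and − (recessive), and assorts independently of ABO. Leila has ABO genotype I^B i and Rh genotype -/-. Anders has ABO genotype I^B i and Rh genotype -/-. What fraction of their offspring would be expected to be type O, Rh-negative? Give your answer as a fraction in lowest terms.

ABO cross I^B i × I^B i → offspring phenotypes: 1/4 O, 3/4 B.
Rh cross -/- × -/- → 1 Rh-.
Independent loci: P(type O, Rh-negative) = 1/4 × 1 = 1/4.

1/4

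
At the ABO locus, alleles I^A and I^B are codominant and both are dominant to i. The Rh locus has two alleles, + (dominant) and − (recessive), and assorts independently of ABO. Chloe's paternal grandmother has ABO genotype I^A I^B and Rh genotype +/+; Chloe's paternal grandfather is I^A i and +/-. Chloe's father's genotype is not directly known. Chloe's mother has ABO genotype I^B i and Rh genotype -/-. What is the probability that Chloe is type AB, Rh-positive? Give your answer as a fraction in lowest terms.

3/16

Chloe's father's ABO genotype from I^A I^B × I^A i: 1/4 I^A I^A, 1/4 I^A I^B, 1/4 I^A i, 1/4 I^B i.
Crossing each possibility with the mother I^B i and summing P(type AB): 1/4·1/2 + 1/4·1/4 + 1/4·1/4 + 1/4·0 = 1/4.
Similarly for Rh via the father's Rh distribution: P(Rh+) = 3/4.
Independent loci: 1/4 × 3/4 = 3/16.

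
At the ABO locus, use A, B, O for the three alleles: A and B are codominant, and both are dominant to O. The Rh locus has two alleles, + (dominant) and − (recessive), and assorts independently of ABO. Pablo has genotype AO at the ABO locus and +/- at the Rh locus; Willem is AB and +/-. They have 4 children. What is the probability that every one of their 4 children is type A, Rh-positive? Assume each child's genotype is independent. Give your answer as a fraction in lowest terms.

81/4096

ABO cross AO × AB → 1/2 A, 1/4 B, 1/4 AB.
Rh cross +/- × +/- → 3/4 Rh+, 1/4 Rh-; so P(type A, Rh-positive) = 1/2 × 3/4 = 3/8 per child.
All 4 independent: (3/8)^4 = 81/4096.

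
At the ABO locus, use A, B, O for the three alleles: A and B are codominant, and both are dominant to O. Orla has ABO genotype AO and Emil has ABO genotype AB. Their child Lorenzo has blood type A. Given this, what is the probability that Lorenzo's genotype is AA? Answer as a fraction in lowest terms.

1/2

Cross AO × AB → 1/4 AA, 1/4 AB, 1/4 AO, 1/4 BO.
Type-A genotypes among offspring: AA (1/4), AO (1/4); total 1/2.
P(AA | type A) = (1/4) / (1/2) = 1/2.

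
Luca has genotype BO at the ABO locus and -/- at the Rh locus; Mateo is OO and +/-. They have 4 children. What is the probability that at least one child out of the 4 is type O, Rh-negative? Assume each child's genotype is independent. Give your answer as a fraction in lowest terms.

ABO cross BO × OO → 1/2 O, 1/2 B.
Rh cross -/- × +/- → 1/2 Rh+, 1/2 Rh-; so P(type O, Rh-negative) = 1/2 × 1/2 = 1/4 per child.
P(none) = (3/4)^4 = 81/256; P(at least one) = 1 − 81/256 = 175/256.

175/256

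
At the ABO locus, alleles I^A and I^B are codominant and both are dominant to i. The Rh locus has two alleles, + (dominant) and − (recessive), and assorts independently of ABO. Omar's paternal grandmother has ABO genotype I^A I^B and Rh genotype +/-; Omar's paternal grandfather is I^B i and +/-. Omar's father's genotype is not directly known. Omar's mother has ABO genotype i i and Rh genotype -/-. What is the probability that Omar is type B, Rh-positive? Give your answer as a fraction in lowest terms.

1/4

Omar's father's ABO genotype from I^A I^B × I^B i: 1/4 I^A I^B, 1/4 I^A i, 1/4 I^B I^B, 1/4 I^B i.
Crossing each possibility with the mother i i and summing P(type B): 1/4·1/2 + 1/4·0 + 1/4·1 + 1/4·1/2 = 1/2.
Similarly for Rh via the father's Rh distribution: P(Rh+) = 1/2.
Independent loci: 1/2 × 1/2 = 1/4.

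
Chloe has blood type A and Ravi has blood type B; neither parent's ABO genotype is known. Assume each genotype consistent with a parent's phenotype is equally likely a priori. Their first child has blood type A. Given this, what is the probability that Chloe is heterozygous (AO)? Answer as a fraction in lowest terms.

1/3

Possible genotypes: Chloe ∈ {AA, AO}; Ravi ∈ {BB, BO}.
Weight each parental genotype pair by prior × P(type-A child):
  AA × BO: posterior weight 2/3.
  AO × BO: posterior weight 1/3.
Sum the posterior weight over pairs where Chloe is AO: 1/3.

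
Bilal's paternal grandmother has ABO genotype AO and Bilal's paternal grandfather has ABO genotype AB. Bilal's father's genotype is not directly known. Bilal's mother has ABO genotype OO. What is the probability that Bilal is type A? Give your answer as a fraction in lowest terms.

1/2

Bilal's father's ABO genotype from AO × AB: 1/4 AA, 1/4 AB, 1/4 AO, 1/4 BO.
Crossing each possibility with the mother OO and summing P(type A): 1/4·1 + 1/4·1/2 + 1/4·1/2 + 1/4·0 = 1/2.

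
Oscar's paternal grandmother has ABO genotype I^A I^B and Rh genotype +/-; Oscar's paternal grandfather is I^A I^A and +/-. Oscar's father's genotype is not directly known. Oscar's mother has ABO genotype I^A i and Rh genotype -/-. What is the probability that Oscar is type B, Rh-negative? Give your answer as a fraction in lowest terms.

1/16

Oscar's father's ABO genotype from I^A I^B × I^A I^A: 1/2 I^A I^A, 1/2 I^A I^B.
Crossing each possibility with the mother I^A i and summing P(type B): 1/2·0 + 1/2·1/4 = 1/8.
Similarly for Rh via the father's Rh distribution: P(Rh-) = 1/2.
Independent loci: 1/8 × 1/2 = 1/16.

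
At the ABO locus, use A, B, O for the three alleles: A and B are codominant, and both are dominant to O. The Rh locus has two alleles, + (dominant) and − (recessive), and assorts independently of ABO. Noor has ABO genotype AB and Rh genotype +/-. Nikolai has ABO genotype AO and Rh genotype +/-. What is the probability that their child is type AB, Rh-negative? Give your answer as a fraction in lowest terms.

1/16

ABO cross AB × AO → offspring phenotypes: 1/2 A, 1/4 B, 1/4 AB.
Rh cross +/- × +/- → 3/4 Rh+, 1/4 Rh-.
Independent loci: P(type AB, Rh-negative) = 1/4 × 1/4 = 1/16.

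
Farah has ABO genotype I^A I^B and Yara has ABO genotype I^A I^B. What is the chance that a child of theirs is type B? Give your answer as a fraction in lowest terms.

1/4

ABO cross I^A I^B × I^A I^B → offspring phenotypes: 1/4 A, 1/4 B, 1/2 AB.
So P(type B) = 1/4.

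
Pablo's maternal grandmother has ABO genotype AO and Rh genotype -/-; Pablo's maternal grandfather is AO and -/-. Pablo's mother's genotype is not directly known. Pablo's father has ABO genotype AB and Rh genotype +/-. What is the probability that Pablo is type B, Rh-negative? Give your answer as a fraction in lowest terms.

1/8

Pablo's mother's ABO genotype from AO × AO: 1/4 AA, 1/2 AO, 1/4 OO.
Crossing each possibility with the father AB and summing P(type B): 1/4·0 + 1/2·1/4 + 1/4·1/2 = 1/4.
Similarly for Rh via the mother's Rh distribution: P(Rh-) = 1/2.
Independent loci: 1/4 × 1/2 = 1/8.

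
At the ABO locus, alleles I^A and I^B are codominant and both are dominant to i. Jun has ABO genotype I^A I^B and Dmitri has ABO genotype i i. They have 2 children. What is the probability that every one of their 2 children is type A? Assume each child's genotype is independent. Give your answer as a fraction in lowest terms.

ABO cross I^A I^B × i i → 1/2 A, 1/2 B.
So P(type A) = 1/2 per child.
All 2 independent: (1/2)^2 = 1/4.

1/4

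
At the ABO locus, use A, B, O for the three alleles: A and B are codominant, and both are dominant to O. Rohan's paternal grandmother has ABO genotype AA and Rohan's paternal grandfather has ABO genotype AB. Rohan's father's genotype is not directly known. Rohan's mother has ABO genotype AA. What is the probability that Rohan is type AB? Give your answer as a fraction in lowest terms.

1/4

Rohan's father's ABO genotype from AA × AB: 1/2 AA, 1/2 AB.
Crossing each possibility with the mother AA and summing P(type AB): 1/2·0 + 1/2·1/2 = 1/4.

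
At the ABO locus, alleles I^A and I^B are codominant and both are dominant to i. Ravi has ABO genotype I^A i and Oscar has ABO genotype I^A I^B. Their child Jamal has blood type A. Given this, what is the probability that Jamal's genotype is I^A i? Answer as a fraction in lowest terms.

1/2

Cross I^A i × I^A I^B → 1/4 I^A I^A, 1/4 I^A I^B, 1/4 I^A i, 1/4 I^B i.
Type-A genotypes among offspring: I^A I^A (1/4), I^A i (1/4); total 1/2.
P(I^A i | type A) = (1/4) / (1/2) = 1/2.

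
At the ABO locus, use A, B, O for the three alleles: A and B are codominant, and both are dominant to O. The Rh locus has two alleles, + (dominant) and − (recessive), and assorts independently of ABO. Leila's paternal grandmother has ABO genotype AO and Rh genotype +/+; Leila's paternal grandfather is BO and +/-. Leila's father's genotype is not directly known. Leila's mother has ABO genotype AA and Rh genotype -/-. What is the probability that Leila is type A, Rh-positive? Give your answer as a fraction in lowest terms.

Leila's father's ABO genotype from AO × BO: 1/4 AB, 1/4 AO, 1/4 BO, 1/4 OO.
Crossing each possibility with the mother AA and summing P(type A): 1/4·1/2 + 1/4·1 + 1/4·1/2 + 1/4·1 = 3/4.
Similarly for Rh via the father's Rh distribution: P(Rh+) = 3/4.
Independent loci: 3/4 × 3/4 = 9/16.

9/16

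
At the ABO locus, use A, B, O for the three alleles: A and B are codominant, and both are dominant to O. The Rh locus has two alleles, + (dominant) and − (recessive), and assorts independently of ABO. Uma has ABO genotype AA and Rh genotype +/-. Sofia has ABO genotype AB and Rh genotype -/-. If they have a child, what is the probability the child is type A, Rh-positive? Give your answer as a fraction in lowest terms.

ABO cross AA × AB → offspring phenotypes: 1/2 A, 1/2 AB.
Rh cross +/- × -/- → 1/2 Rh+, 1/2 Rh-.
Independent loci: P(type A, Rh-positive) = 1/2 × 1/2 = 1/4.

1/4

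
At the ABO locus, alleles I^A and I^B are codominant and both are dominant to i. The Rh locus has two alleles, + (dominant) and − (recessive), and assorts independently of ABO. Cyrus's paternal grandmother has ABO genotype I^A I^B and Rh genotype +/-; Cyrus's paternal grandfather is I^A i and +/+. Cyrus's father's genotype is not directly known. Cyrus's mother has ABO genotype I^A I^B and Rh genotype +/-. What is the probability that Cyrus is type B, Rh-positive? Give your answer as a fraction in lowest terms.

7/32

Cyrus's father's ABO genotype from I^A I^B × I^A i: 1/4 I^A I^A, 1/4 I^A I^B, 1/4 I^A i, 1/4 I^B i.
Crossing each possibility with the mother I^A I^B and summing P(type B): 1/4·0 + 1/4·1/4 + 1/4·1/4 + 1/4·1/2 = 1/4.
Similarly for Rh via the father's Rh distribution: P(Rh+) = 7/8.
Independent loci: 1/4 × 7/8 = 7/32.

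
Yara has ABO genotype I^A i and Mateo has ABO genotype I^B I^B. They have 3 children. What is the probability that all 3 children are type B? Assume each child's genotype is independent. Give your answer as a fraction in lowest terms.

ABO cross I^A i × I^B I^B → 1/2 B, 1/2 AB.
So P(type B) = 1/2 per child.
All 3 independent: (1/2)^3 = 1/8.

1/8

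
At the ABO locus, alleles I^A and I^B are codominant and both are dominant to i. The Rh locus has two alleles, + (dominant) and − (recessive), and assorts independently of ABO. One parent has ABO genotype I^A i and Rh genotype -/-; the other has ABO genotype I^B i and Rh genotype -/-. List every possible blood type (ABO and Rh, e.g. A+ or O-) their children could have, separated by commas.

Gametes from I^A i × I^B i give offspring ABO genotypes I^A I^B, I^A i, I^B i, i i, i.e. phenotypes O, A, B, AB.
Rh cross -/- × -/- → phenotypes Rh-.
Combining independently: O-, A-, B-, AB-.

O-, A-, B-, AB-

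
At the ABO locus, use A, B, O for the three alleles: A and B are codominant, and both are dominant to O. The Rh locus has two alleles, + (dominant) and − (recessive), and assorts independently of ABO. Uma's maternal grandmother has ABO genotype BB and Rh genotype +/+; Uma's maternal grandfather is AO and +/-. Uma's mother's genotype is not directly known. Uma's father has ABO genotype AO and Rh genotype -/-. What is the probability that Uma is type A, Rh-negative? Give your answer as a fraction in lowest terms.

Uma's mother's ABO genotype from BB × AO: 1/2 AB, 1/2 BO.
Crossing each possibility with the father AO and summing P(type A): 1/2·1/2 + 1/2·1/4 = 3/8.
Similarly for Rh via the mother's Rh distribution: P(Rh-) = 1/4.
Independent loci: 3/8 × 1/4 = 3/32.

3/32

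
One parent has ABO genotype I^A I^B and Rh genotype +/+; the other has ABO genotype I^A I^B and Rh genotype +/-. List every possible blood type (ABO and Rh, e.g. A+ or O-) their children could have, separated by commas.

A+, B+, AB+

Gametes from I^A I^B × I^A I^B give offspring ABO genotypes I^A I^A, I^A I^B, I^B I^B, i.e. phenotypes A, B, AB.
Rh cross +/+ × +/- → phenotypes Rh+.
Combining independently: A+, B+, AB+.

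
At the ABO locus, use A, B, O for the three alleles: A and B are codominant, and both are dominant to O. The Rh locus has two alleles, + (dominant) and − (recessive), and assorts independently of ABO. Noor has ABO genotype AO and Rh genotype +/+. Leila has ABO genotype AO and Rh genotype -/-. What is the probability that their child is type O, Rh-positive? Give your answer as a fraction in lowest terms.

1/4

ABO cross AO × AO → offspring phenotypes: 1/4 O, 3/4 A.
Rh cross +/+ × -/- → 1 Rh+.
Independent loci: P(type O, Rh-positive) = 1/4 × 1 = 1/4.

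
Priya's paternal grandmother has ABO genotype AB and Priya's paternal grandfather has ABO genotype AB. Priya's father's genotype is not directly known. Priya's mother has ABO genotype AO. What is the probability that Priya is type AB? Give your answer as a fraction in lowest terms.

Priya's father's ABO genotype from AB × AB: 1/4 AA, 1/2 AB, 1/4 BB.
Crossing each possibility with the mother AO and summing P(type AB): 1/4·0 + 1/2·1/4 + 1/4·1/2 = 1/4.

1/4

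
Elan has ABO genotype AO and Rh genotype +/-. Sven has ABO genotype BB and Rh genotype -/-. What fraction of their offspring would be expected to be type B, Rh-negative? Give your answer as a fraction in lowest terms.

ABO cross AO × BB → offspring phenotypes: 1/2 B, 1/2 AB.
Rh cross +/- × -/- → 1/2 Rh+, 1/2 Rh-.
Independent loci: P(type B, Rh-negative) = 1/2 × 1/2 = 1/4.

1/4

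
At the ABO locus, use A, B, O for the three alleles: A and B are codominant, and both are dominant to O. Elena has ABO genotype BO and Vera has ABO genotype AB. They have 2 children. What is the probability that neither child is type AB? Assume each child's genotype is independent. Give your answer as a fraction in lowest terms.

ABO cross BO × AB → 1/4 A, 1/2 B, 1/4 AB.
So P(type AB) = 1/4 per child.
P(not type AB) = 3/4 for one child; (3/4)^2 = 9/16.

9/16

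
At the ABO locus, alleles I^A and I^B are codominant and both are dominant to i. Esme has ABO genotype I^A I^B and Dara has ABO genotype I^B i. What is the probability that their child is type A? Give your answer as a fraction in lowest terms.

1/4

ABO cross I^A I^B × I^B i → offspring phenotypes: 1/4 A, 1/2 B, 1/4 AB.
So P(type A) = 1/4.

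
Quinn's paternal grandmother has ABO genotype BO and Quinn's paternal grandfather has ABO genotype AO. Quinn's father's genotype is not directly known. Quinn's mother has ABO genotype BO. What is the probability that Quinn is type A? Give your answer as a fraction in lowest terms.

1/8

Quinn's father's ABO genotype from BO × AO: 1/4 AB, 1/4 AO, 1/4 BO, 1/4 OO.
Crossing each possibility with the mother BO and summing P(type A): 1/4·1/4 + 1/4·1/4 + 1/4·0 + 1/4·0 = 1/8.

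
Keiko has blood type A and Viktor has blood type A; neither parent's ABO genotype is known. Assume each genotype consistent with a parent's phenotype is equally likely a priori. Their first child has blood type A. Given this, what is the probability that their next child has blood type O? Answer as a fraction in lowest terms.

1/20

Possible genotypes: Keiko ∈ {AA, AO}; Viktor ∈ {AA, AO}.
Weight each parental genotype pair by prior × P(type-A child):
  AA × AA: posterior weight 4/15; P(next child type O) = 0.
  AA × AO: posterior weight 4/15; P(next child type O) = 0.
  AO × AA: posterior weight 4/15; P(next child type O) = 0.
  AO × AO: posterior weight 1/5; P(next child type O) = 1/4.
Weighted sum = 1/20.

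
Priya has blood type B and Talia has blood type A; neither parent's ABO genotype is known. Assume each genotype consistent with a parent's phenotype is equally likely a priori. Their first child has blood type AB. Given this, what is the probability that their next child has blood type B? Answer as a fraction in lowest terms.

Possible genotypes: Priya ∈ {BB, BO}; Talia ∈ {AA, AO}.
Weight each parental genotype pair by prior × P(type-AB child):
  BB × AA: posterior weight 4/9; P(next child type B) = 0.
  BB × AO: posterior weight 2/9; P(next child type B) = 1/2.
  BO × AA: posterior weight 2/9; P(next child type B) = 0.
  BO × AO: posterior weight 1/9; P(next child type B) = 1/4.
Weighted sum = 5/36.

5/36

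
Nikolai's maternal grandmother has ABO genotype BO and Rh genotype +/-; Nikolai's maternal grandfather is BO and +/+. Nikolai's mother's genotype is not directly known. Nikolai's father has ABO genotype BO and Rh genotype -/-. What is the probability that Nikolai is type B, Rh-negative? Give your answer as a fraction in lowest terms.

3/16

Nikolai's mother's ABO genotype from BO × BO: 1/4 BB, 1/2 BO, 1/4 OO.
Crossing each possibility with the father BO and summing P(type B): 1/4·1 + 1/2·3/4 + 1/4·1/2 = 3/4.
Similarly for Rh via the mother's Rh distribution: P(Rh-) = 1/4.
Independent loci: 3/4 × 1/4 = 3/16.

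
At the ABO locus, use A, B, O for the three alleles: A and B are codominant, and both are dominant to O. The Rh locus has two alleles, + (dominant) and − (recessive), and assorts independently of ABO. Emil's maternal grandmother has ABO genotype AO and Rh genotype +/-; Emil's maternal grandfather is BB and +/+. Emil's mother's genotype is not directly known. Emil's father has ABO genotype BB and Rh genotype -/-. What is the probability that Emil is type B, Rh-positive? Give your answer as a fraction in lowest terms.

Emil's mother's ABO genotype from AO × BB: 1/2 AB, 1/2 BO.
Crossing each possibility with the father BB and summing P(type B): 1/2·1/2 + 1/2·1 = 3/4.
Similarly for Rh via the mother's Rh distribution: P(Rh+) = 3/4.
Independent loci: 3/4 × 3/4 = 9/16.

9/16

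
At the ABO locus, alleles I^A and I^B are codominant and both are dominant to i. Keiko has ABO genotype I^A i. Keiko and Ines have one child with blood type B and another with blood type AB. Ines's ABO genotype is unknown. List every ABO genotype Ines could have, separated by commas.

I^A I^B, I^B I^B, I^B i

For each candidate genotype of Ines, check whether crossing it with I^A i can produce every observed child phenotype.
  I^A I^A → possible child types {A} ✗
  I^A I^B → possible child types {A, B, AB} ✓
  I^A i → possible child types {O, A} ✗
  I^B I^B → possible child types {B, AB} ✓
  I^B i → possible child types {O, A, B, AB} ✓
  i i → possible child types {O, A} ✗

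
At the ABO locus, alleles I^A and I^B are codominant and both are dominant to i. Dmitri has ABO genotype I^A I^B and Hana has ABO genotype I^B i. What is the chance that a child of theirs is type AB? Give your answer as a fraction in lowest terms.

ABO cross I^A I^B × I^B i → offspring phenotypes: 1/4 A, 1/2 B, 1/4 AB.
So P(type AB) = 1/4.

1/4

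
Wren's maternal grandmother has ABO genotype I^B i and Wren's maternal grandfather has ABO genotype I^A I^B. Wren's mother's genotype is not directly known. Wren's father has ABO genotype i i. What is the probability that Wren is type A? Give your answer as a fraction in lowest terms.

Wren's mother's ABO genotype from I^B i × I^A I^B: 1/4 I^A I^B, 1/4 I^A i, 1/4 I^B I^B, 1/4 I^B i.
Crossing each possibility with the father i i and summing P(type A): 1/4·1/2 + 1/4·1/2 + 1/4·0 + 1/4·0 = 1/4.

1/4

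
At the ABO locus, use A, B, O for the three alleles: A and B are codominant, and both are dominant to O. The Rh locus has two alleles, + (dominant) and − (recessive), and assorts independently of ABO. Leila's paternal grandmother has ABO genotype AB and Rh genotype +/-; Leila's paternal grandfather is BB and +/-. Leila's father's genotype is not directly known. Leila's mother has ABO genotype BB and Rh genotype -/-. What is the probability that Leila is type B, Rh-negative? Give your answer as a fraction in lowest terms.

Leila's father's ABO genotype from AB × BB: 1/2 AB, 1/2 BB.
Crossing each possibility with the mother BB and summing P(type B): 1/2·1/2 + 1/2·1 = 3/4.
Similarly for Rh via the father's Rh distribution: P(Rh-) = 1/2.
Independent loci: 3/4 × 1/2 = 3/8.

3/8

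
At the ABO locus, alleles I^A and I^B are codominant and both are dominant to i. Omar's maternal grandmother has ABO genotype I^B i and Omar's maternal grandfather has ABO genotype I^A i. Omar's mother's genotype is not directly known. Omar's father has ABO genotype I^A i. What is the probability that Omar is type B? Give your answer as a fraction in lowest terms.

Omar's mother's ABO genotype from I^B i × I^A i: 1/4 I^A I^B, 1/4 I^A i, 1/4 I^B i, 1/4 i i.
Crossing each possibility with the father I^A i and summing P(type B): 1/4·1/4 + 1/4·0 + 1/4·1/4 + 1/4·0 = 1/8.

1/8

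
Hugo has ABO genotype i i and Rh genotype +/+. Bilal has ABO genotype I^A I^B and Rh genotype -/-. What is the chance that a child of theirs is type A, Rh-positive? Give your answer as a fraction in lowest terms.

ABO cross i i × I^A I^B → offspring phenotypes: 1/2 A, 1/2 B.
Rh cross +/+ × -/- → 1 Rh+.
Independent loci: P(type A, Rh-positive) = 1/2 × 1 = 1/2.

1/2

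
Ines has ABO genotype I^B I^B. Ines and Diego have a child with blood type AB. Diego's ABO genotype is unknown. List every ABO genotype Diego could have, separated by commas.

For each candidate genotype of Diego, check whether crossing it with I^B I^B can produce every observed child phenotype.
  I^A I^A → possible child types {AB} ✓
  I^A I^B → possible child types {B, AB} ✓
  I^A i → possible child types {B, AB} ✓
  I^B I^B → possible child types {B} ✗
  I^B i → possible child types {B} ✗
  i i → possible child types {B} ✗

I^A I^A, I^A I^B, I^A i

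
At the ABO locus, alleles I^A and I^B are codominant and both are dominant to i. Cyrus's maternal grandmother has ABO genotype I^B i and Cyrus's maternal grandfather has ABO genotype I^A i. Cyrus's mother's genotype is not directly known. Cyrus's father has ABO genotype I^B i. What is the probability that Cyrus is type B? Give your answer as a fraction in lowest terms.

1/2

Cyrus's mother's ABO genotype from I^B i × I^A i: 1/4 I^A I^B, 1/4 I^A i, 1/4 I^B i, 1/4 i i.
Crossing each possibility with the father I^B i and summing P(type B): 1/4·1/2 + 1/4·1/4 + 1/4·3/4 + 1/4·1/2 = 1/2.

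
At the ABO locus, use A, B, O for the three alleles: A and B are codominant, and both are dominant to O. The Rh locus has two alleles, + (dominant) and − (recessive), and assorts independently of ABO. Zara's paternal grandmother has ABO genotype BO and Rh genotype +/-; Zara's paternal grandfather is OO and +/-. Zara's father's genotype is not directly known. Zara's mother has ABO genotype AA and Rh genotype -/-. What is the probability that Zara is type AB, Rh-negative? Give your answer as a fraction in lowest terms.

1/8

Zara's father's ABO genotype from BO × OO: 1/2 BO, 1/2 OO.
Crossing each possibility with the mother AA and summing P(type AB): 1/2·1/2 + 1/2·0 = 1/4.
Similarly for Rh via the father's Rh distribution: P(Rh-) = 1/2.
Independent loci: 1/4 × 1/2 = 1/8.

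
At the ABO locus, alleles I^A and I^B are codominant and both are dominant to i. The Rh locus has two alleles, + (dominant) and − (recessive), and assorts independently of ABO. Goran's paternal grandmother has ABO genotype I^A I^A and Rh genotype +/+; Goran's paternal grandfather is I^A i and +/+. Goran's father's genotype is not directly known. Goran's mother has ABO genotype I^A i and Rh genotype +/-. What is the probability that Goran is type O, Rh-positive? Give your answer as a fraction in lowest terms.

1/8

Goran's father's ABO genotype from I^A I^A × I^A i: 1/2 I^A I^A, 1/2 I^A i.
Crossing each possibility with the mother I^A i and summing P(type O): 1/2·0 + 1/2·1/4 = 1/8.
Similarly for Rh via the father's Rh distribution: P(Rh+) = 1.
Independent loci: 1/8 × 1 = 1/8.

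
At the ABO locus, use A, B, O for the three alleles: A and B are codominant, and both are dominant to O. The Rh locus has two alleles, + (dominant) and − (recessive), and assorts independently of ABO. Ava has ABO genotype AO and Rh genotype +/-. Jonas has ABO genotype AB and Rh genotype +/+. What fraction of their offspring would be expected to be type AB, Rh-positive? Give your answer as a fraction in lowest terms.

1/4

ABO cross AO × AB → offspring phenotypes: 1/2 A, 1/4 B, 1/4 AB.
Rh cross +/- × +/+ → 1 Rh+.
Independent loci: P(type AB, Rh-positive) = 1/4 × 1 = 1/4.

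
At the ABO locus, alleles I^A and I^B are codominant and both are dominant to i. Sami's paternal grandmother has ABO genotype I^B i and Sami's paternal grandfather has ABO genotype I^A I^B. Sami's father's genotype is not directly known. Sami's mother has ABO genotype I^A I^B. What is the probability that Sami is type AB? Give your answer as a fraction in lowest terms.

3/8

Sami's father's ABO genotype from I^B i × I^A I^B: 1/4 I^A I^B, 1/4 I^A i, 1/4 I^B I^B, 1/4 I^B i.
Crossing each possibility with the mother I^A I^B and summing P(type AB): 1/4·1/2 + 1/4·1/4 + 1/4·1/2 + 1/4·1/4 = 3/8.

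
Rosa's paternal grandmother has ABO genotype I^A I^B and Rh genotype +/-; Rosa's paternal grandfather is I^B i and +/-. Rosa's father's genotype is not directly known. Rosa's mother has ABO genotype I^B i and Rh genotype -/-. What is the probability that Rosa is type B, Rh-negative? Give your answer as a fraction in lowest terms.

5/16

Rosa's father's ABO genotype from I^A I^B × I^B i: 1/4 I^A I^B, 1/4 I^A i, 1/4 I^B I^B, 1/4 I^B i.
Crossing each possibility with the mother I^B i and summing P(type B): 1/4·1/2 + 1/4·1/4 + 1/4·1 + 1/4·3/4 = 5/8.
Similarly for Rh via the father's Rh distribution: P(Rh-) = 1/2.
Independent loci: 5/8 × 1/2 = 5/16.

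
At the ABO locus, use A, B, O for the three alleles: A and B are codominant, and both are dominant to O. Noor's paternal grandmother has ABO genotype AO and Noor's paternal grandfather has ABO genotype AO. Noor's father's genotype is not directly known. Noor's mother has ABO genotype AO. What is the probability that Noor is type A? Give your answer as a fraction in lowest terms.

Noor's father's ABO genotype from AO × AO: 1/4 AA, 1/2 AO, 1/4 OO.
Crossing each possibility with the mother AO and summing P(type A): 1/4·1 + 1/2·3/4 + 1/4·1/2 = 3/4.

3/4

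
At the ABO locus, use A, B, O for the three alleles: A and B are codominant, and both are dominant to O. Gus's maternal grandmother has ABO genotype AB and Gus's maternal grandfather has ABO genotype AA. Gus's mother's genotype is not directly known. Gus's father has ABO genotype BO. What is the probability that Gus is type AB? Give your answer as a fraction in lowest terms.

Gus's mother's ABO genotype from AB × AA: 1/2 AA, 1/2 AB.
Crossing each possibility with the father BO and summing P(type AB): 1/2·1/2 + 1/2·1/4 = 3/8.

3/8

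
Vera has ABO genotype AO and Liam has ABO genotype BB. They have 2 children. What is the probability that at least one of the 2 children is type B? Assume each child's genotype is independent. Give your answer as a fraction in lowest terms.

ABO cross AO × BB → 1/2 B, 1/2 AB.
So P(type B) = 1/2 per child.
P(none) = (1/2)^2 = 1/4; P(at least one) = 1 − 1/4 = 3/4.

3/4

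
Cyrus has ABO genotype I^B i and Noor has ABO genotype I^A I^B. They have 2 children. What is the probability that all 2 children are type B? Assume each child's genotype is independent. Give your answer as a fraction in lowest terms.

1/4

ABO cross I^B i × I^A I^B → 1/4 A, 1/2 B, 1/4 AB.
So P(type B) = 1/2 per child.
All 2 independent: (1/2)^2 = 1/4.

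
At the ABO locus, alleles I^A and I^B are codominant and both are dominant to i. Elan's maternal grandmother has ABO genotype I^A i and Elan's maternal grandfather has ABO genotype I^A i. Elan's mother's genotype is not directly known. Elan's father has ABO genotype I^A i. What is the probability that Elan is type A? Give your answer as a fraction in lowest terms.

3/4

Elan's mother's ABO genotype from I^A i × I^A i: 1/4 I^A I^A, 1/2 I^A i, 1/4 i i.
Crossing each possibility with the father I^A i and summing P(type A): 1/4·1 + 1/2·3/4 + 1/4·1/2 = 3/4.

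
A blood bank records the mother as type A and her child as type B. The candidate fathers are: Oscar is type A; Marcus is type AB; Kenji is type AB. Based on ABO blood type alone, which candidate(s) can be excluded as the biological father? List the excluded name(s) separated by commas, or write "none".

A candidate is excluded only if no genotype consistent with his phenotype could produce a type B child with a type A mother.
Oscar (type A): no genotype consistent with that phenotype can produce a type-B child with a type-A mother.

Oscar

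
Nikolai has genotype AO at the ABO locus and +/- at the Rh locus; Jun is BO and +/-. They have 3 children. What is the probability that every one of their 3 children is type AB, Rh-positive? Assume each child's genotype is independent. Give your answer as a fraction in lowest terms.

ABO cross AO × BO → 1/4 O, 1/4 A, 1/4 B, 1/4 AB.
Rh cross +/- × +/- → 3/4 Rh+, 1/4 Rh-; so P(type AB, Rh-positive) = 1/4 × 3/4 = 3/16 per child.
All 3 independent: (3/16)^3 = 27/4096.

27/4096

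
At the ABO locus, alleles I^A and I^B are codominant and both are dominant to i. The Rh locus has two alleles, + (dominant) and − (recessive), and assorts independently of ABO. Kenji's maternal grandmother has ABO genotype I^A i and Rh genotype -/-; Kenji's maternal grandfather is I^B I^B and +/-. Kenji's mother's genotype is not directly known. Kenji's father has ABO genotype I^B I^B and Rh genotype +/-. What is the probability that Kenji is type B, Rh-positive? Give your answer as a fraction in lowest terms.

15/32

Kenji's mother's ABO genotype from I^A i × I^B I^B: 1/2 I^A I^B, 1/2 I^B i.
Crossing each possibility with the father I^B I^B and summing P(type B): 1/2·1/2 + 1/2·1 = 3/4.
Similarly for Rh via the mother's Rh distribution: P(Rh+) = 5/8.
Independent loci: 3/4 × 5/8 = 15/32.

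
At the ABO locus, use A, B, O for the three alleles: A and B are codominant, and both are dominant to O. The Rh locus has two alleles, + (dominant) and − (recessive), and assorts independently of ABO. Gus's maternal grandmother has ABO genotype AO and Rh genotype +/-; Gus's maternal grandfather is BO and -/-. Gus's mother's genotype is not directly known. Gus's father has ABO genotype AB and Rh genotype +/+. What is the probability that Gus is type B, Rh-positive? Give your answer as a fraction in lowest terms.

Gus's mother's ABO genotype from AO × BO: 1/4 AB, 1/4 AO, 1/4 BO, 1/4 OO.
Crossing each possibility with the father AB and summing P(type B): 1/4·1/4 + 1/4·1/4 + 1/4·1/2 + 1/4·1/2 = 3/8.
Similarly for Rh via the mother's Rh distribution: P(Rh+) = 1.
Independent loci: 3/8 × 1 = 3/8.

3/8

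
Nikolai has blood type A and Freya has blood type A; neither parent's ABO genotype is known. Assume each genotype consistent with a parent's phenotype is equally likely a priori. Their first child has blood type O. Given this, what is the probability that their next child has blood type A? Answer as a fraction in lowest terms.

Possible genotypes: Nikolai ∈ {AA, AO}; Freya ∈ {AA, AO}.
Weight each parental genotype pair by prior × P(type-O child):
  AO × AO: posterior weight 1; P(next child type A) = 3/4.
Weighted sum = 3/4.

3/4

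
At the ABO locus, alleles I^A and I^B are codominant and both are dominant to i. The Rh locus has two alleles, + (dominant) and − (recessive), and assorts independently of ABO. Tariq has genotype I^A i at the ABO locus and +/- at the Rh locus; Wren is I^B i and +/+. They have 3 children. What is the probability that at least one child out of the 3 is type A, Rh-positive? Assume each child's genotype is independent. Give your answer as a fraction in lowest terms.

37/64

ABO cross I^A i × I^B i → 1/4 O, 1/4 A, 1/4 B, 1/4 AB.
Rh cross +/- × +/+ → 1 Rh+; so P(type A, Rh-positive) = 1/4 × 1 = 1/4 per child.
P(none) = (3/4)^3 = 27/64; P(at least one) = 1 − 27/64 = 37/64.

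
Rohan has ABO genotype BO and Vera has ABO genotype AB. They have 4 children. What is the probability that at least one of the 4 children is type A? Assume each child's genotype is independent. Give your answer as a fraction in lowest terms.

175/256

ABO cross BO × AB → 1/4 A, 1/2 B, 1/4 AB.
So P(type A) = 1/4 per child.
P(none) = (3/4)^4 = 81/256; P(at least one) = 1 − 81/256 = 175/256.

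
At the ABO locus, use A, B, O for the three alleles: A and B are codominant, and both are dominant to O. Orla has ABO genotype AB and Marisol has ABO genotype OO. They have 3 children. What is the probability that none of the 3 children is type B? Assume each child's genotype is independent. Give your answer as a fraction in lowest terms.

1/8

ABO cross AB × OO → 1/2 A, 1/2 B.
So P(type B) = 1/2 per child.
P(not type B) = 1/2 for one child; (1/2)^3 = 1/8.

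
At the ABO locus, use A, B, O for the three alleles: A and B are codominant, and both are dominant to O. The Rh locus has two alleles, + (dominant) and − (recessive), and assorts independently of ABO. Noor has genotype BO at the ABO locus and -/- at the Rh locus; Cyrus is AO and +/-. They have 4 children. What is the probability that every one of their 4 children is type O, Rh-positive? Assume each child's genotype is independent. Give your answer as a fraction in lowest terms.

ABO cross BO × AO → 1/4 O, 1/4 A, 1/4 B, 1/4 AB.
Rh cross -/- × +/- → 1/2 Rh+, 1/2 Rh-; so P(type O, Rh-positive) = 1/4 × 1/2 = 1/8 per child.
All 4 independent: (1/8)^4 = 1/4096.

1/4096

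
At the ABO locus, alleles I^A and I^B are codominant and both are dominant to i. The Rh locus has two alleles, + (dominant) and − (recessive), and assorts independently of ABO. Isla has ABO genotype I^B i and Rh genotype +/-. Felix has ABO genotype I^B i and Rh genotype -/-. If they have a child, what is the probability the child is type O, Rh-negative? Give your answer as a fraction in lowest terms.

1/8

ABO cross I^B i × I^B i → offspring phenotypes: 1/4 O, 3/4 B.
Rh cross +/- × -/- → 1/2 Rh+, 1/2 Rh-.
Independent loci: P(type O, Rh-negative) = 1/4 × 1/2 = 1/8.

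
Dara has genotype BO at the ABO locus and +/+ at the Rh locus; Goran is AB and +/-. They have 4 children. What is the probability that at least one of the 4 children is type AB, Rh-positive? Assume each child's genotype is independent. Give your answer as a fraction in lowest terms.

ABO cross BO × AB → 1/4 A, 1/2 B, 1/4 AB.
Rh cross +/+ × +/- → 1 Rh+; so P(type AB, Rh-positive) = 1/4 × 1 = 1/4 per child.
P(none) = (3/4)^4 = 81/256; P(at least one) = 1 − 81/256 = 175/256.

175/256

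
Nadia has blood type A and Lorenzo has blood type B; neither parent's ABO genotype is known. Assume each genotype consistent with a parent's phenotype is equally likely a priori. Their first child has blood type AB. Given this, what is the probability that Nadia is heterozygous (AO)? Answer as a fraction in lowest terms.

Possible genotypes: Nadia ∈ {AA, AO}; Lorenzo ∈ {BB, BO}.
Weight each parental genotype pair by prior × P(type-AB child):
  AA × BB: posterior weight 4/9.
  AA × BO: posterior weight 2/9.
  AO × BB: posterior weight 2/9.
  AO × BO: posterior weight 1/9.
Sum the posterior weight over pairs where Nadia is AO: 1/3.

1/3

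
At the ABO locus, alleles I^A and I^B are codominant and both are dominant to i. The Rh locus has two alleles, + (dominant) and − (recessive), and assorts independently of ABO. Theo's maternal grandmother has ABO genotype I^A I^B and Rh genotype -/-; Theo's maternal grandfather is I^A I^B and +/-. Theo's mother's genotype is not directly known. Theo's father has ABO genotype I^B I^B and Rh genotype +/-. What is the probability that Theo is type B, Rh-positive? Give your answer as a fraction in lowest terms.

5/16

Theo's mother's ABO genotype from I^A I^B × I^A I^B: 1/4 I^A I^A, 1/2 I^A I^B, 1/4 I^B I^B.
Crossing each possibility with the father I^B I^B and summing P(type B): 1/4·0 + 1/2·1/2 + 1/4·1 = 1/2.
Similarly for Rh via the mother's Rh distribution: P(Rh+) = 5/8.
Independent loci: 1/2 × 5/8 = 5/16.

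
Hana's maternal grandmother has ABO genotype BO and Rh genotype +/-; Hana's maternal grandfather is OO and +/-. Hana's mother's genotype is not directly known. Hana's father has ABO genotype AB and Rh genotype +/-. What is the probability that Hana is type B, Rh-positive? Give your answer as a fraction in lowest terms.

Hana's mother's ABO genotype from BO × OO: 1/2 BO, 1/2 OO.
Crossing each possibility with the father AB and summing P(type B): 1/2·1/2 + 1/2·1/2 = 1/2.
Similarly for Rh via the mother's Rh distribution: P(Rh+) = 3/4.
Independent loci: 1/2 × 3/4 = 3/8.

3/8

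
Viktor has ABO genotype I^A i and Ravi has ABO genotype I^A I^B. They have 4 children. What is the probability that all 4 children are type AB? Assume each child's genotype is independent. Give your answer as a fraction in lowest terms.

1/256

ABO cross I^A i × I^A I^B → 1/2 A, 1/4 B, 1/4 AB.
So P(type AB) = 1/4 per child.
All 4 independent: (1/4)^4 = 1/256.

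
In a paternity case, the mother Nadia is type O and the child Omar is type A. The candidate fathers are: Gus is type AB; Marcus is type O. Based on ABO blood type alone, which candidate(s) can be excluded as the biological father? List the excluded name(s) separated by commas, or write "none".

Marcus

A candidate is excluded only if no genotype consistent with his phenotype could produce a type A child with a type O mother.
Marcus (type O): no genotype consistent with that phenotype can produce a type-A child with a type-O mother.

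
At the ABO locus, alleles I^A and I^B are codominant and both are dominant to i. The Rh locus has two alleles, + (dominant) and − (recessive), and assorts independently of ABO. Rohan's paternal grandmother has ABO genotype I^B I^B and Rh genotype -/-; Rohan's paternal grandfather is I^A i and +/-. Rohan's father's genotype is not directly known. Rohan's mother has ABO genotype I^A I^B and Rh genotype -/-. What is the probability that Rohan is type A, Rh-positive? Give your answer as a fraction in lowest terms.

1/16

Rohan's father's ABO genotype from I^B I^B × I^A i: 1/2 I^A I^B, 1/2 I^B i.
Crossing each possibility with the mother I^A I^B and summing P(type A): 1/2·1/4 + 1/2·1/4 = 1/4.
Similarly for Rh via the father's Rh distribution: P(Rh+) = 1/4.
Independent loci: 1/4 × 1/4 = 1/16.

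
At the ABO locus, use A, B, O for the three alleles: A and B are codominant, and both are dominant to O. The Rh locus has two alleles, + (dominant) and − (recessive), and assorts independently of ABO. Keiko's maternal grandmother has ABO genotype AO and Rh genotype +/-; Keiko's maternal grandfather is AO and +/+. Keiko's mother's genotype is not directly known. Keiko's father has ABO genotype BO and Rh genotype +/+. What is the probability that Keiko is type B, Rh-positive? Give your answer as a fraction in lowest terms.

1/4

Keiko's mother's ABO genotype from AO × AO: 1/4 AA, 1/2 AO, 1/4 OO.
Crossing each possibility with the father BO and summing P(type B): 1/4·0 + 1/2·1/4 + 1/4·1/2 = 1/4.
Similarly for Rh via the mother's Rh distribution: P(Rh+) = 1.
Independent loci: 1/4 × 1 = 1/4.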